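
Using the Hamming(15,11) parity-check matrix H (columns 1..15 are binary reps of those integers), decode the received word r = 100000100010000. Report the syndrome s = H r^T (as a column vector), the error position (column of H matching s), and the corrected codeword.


s = (1, 1, 0, 1)^T, error position = 13, corrected codeword c = 100000100010100

Compute s = H r^T mod 2 one row at a time:
  s_1 = 0 + 0 + 0 + 1 + 0 + 0 + 0 + 0 = 1 ≡ 1 (mod 2).
  s_2 = 0 + 0 + 0 + 1 + 0 + 0 + 0 + 0 = 1 ≡ 1 (mod 2).
  s_3 = 0 + 0 + 0 + 1 + 0 + 1 + 0 + 0 = 2 ≡ 0 (mod 2).
  s_4 = 1 + 0 + 0 + 1 + 0 + 1 + 0 + 0 = 3 ≡ 1 (mod 2).
s = (1, 1, 0, 1)^T — this equals column 13 of H (binary 1101), so error is at position 13.
Correct: flip bit 13 of r = 100000100010000 to get c = 100000100010100.


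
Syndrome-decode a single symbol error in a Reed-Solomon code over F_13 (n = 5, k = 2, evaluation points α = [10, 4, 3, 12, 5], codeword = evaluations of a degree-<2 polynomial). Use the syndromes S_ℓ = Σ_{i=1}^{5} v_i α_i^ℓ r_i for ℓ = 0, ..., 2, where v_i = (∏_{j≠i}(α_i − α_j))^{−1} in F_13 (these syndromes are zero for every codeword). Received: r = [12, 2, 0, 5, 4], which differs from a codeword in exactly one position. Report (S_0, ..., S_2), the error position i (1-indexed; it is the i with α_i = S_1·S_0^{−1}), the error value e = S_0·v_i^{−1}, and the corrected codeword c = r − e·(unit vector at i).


S = (7, 5, 11), error at position 1, error magnitude e = 11, c = [1, 2, 0, 5, 4].

Step 1: column multipliers v_i = (∏_{j≠i}(α_i − α_j))^{−1} mod 13.
  i = 1 (α = 10): (10−4)(10−3)(10−12)(10−5) = 6·7·(−2)·5 = −420 ≡ 9, so v_1 = 9^{−1} = 3 (mod 13).
  i = 2 (α = 4): (4−10)(4−3)(4−12)(4−5) = (−6)·1·(−8)·(−1) = −48 ≡ 4, so v_2 = 4^{−1} = 10 (mod 13).
  i = 3 (α = 3): (3−10)(3−4)(3−12)(3−5) = (−7)·(−1)·(−9)·(−2) = 126 ≡ 9, so v_3 = 9^{−1} = 3 (mod 13).
  i = 4 (α = 12): (12−10)(12−4)(12−3)(12−5) = 2·8·9·7 = 1008 ≡ 7, so v_4 = 7^{−1} = 2 (mod 13).
  i = 5 (α = 5): (5−10)(5−4)(5−3)(5−12) = (−5)·1·2·(−7) = 70 ≡ 5, so v_5 = 5^{−1} = 8 (mod 13).
  v = [3, 10, 3, 2, 8].
Step 2: syndromes of r = [12, 2, 0, 5, 4] (all sums mod 13).
  S_0 = Σ v_i r_i = 3·12 + 10·2 + 3·0 + 2·5 + 8·4 = 98 ≡ 7.
  S_1 = Σ v_i α_i r_i = 3·10·12 + 10·4·2 + 3·3·0 + 2·12·5 + 8·5·4 = 720 ≡ 5.
  α_i^2 mod 13 = [9, 3, 9, 1, 12].
  S_2 = Σ v_i α_i^2 r_i = 3·9·12 + 10·3·2 + 3·9·0 + 2·1·5 + 8·12·4 = 778 ≡ 11.
  S = (7, 5, 11) ≠ 0, so r is not a codeword (an error is present).
Step 3: locate the error. For a single error e at position i, S_ℓ = v_i·e·α_i^ℓ, so α_err = S_1/S_0.
  S_0^{−1} = 7^{−1} = 2 (mod 13), so α_err = 5·2 = 10 ≡ 10 = α_1. Error position i = 1.
  Consistency check: S_2/S_1 = 11·8 = 88 ≡ 10 = α_err ✓ (single-error assumption holds).
Step 4: error magnitude e = S_0/v_1 = S_0·∏_{j≠1}(α_1 − α_j) = 7·9 = 63 ≡ 11 (mod 13).
Step 5: correct position 1: c_1 = r_1 − e = 12 − 11 ≡ 1 (mod 13). Hence c = [1, 2, 0, 5, 4].
  Check: interpolating c through the α_i gives m(x) = 7 + 2·x (degree < 2) with m(α_i) = c_i for every i, so c is indeed a codeword.


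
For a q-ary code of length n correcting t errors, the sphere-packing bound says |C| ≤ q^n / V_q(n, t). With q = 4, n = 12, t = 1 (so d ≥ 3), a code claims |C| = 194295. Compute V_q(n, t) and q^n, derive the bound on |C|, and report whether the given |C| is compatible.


V_q(n, t) = 37, q^n = 16777216, Hamming bound = 453438, |C| = 194295 ≤ bound (satisfied).

Step 1: Compute V_q(n, t) = Σ_{j=0}^1 C(n, j) (q−1)^j.
  j = 0: C(12,0)·(3)^0 = 1·1 = 1.
  j = 1: C(12,1)·(3)^1 = 12·3 = 36.
  V_q(n, t) = 1 + 36 = 37.
Step 2: q^n = 4^12 = 16777216.
Step 3: Hamming bound ⌊q^n / V_q(n,t)⌋ = ⌊16777216/37⌋ = 453438.
Step 4: Compare |C| = 194295 to 453438: satisfied.
The claimed |C| lies below the Hamming bound.


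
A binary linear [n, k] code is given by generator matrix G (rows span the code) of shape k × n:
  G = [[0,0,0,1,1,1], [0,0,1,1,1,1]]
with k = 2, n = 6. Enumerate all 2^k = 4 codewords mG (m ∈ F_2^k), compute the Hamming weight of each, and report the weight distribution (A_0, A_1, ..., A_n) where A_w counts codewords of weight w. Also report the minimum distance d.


Weight distribution: A_0 = 1, A_1 = 1, A_3 = 1, A_4 = 1. Minimum distance d = 1.

Enumerate all 2^2 = 4 messages m ∈ F_2^2.
For each, compute codeword c = mG in F_2^6, then tally its weight.
  m = 00 → c = 000000, weight = 0.
  m = 10 → c = 000111, weight = 3.
  m = 01 → c = 001111, weight = 4.
  m = 11 → c = 001000, weight = 1.
Tally weights:
  weight 0: 1 codewords.
  weight 1: 1 codewords.
  weight 3: 1 codewords.
  weight 4: 1 codewords.
Minimum distance d = smallest w > 0 with A_w > 0 = 1.
Sanity: Σ A_w = 4 = 2^2 = 4 ✓.


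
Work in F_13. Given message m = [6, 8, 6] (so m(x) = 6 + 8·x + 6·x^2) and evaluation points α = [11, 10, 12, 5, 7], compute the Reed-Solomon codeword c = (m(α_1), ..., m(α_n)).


c = [1, 10, 4, 1, 5]

Message polynomial: m(x) = 6 + 8·x + 6·x^2 (mod 13).
For each evaluation point α_i, compute m(α_i) mod 13:
  α_1 = 11: Horner steps 6 → 9 → 1, so m(11) = 1.
  α_2 = 10: Horner steps 6 → 3 → 10, so m(10) = 10.
  α_3 = 12: Horner steps 6 → 2 → 4, so m(12) = 4.
  α_4 = 5: Horner steps 6 → 12 → 1, so m(5) = 1.
  α_5 = 7: Horner steps 6 → 11 → 5, so m(7) = 5.
Codeword c = [1, 10, 4, 1, 5] ∈ F_13^5.


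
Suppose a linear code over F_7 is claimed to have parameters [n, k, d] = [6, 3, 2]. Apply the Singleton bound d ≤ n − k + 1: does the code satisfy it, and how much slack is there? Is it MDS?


Singleton RHS = n − k + 1 = 4, slack = 2, bound satisfied, not MDS.

Singleton bound: d ≤ n − k + 1.
Here n = 6, k = 3, so n − k + 1 = 4.
Given d = 2, check d ≤ 4: YES.
Slack = (n − k + 1) − d = 2.
The code is NOT MDS (slack = 2 > 0).
Description: the claimed parameters are [6, 3, 2]_7; such a code would be non-MDS.


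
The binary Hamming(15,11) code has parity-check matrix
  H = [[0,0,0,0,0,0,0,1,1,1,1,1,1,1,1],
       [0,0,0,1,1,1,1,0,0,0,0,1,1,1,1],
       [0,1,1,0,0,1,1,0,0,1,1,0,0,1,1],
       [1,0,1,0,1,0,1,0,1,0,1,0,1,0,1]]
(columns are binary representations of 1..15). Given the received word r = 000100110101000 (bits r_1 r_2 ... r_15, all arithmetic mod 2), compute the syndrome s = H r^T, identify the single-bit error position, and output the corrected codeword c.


s = (1, 1, 0, 1)^T, error position = 13, corrected codeword c = 000100110101100

Compute s = H r^T mod 2 one row at a time:
  s_1 = 1 + 0 + 1 + 0 + 1 + 0 + 0 + 0 = 3 ≡ 1 (mod 2).
  s_2 = 1 + 0 + 0 + 1 + 1 + 0 + 0 + 0 = 3 ≡ 1 (mod 2).
  s_3 = 0 + 0 + 0 + 1 + 1 + 0 + 0 + 0 = 2 ≡ 0 (mod 2).
  s_4 = 0 + 0 + 0 + 1 + 0 + 0 + 0 + 0 = 1 ≡ 1 (mod 2).
s = (1, 1, 0, 1)^T — this equals column 13 of H (binary 1101), so error is at position 13.
Correct: flip bit 13 of r = 000100110101000 to get c = 000100110101100.


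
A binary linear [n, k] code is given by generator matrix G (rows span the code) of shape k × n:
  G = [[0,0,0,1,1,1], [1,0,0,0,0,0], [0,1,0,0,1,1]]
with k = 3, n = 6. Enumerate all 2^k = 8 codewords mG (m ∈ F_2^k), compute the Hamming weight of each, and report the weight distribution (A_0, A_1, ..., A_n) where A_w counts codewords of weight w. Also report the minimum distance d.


Weight distribution: A_0 = 1, A_1 = 1, A_2 = 1, A_3 = 3, A_4 = 2. Minimum distance d = 1.

Enumerate all 2^3 = 8 messages m ∈ F_2^3.
For each, compute codeword c = mG in F_2^6, then tally its weight.
  m = 000 → c = 000000, weight = 0.
  m = 100 → c = 000111, weight = 3.
  m = 010 → c = 100000, weight = 1.
  m = 110 → c = 100111, weight = 4.
  m = 001 → c = 010011, weight = 3.
  m = 101 → c = 010100, weight = 2.
  m = 011 → c = 110011, weight = 4.
  m = 111 → c = 110100, weight = 3.
Tally weights:
  weight 0: 1 codewords.
  weight 1: 1 codewords.
  weight 2: 1 codewords.
  weight 3: 3 codewords.
  weight 4: 2 codewords.
Minimum distance d = smallest w > 0 with A_w > 0 = 1.
Sanity: Σ A_w = 8 = 2^3 = 8 ✓.


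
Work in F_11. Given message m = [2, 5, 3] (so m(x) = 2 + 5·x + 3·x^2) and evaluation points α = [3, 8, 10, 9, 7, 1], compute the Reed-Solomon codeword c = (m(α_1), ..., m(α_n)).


c = [0, 3, 0, 4, 8, 10]

Message polynomial: m(x) = 2 + 5·x + 3·x^2 (mod 11).
For each evaluation point α_i, compute m(α_i) mod 11:
  α_1 = 3: Horner steps 3 → 3 → 0, so m(3) = 0.
  α_2 = 8: Horner steps 3 → 7 → 3, so m(8) = 3.
  α_3 = 10: Horner steps 3 → 2 → 0, so m(10) = 0.
  α_4 = 9: Horner steps 3 → 10 → 4, so m(9) = 4.
  α_5 = 7: Horner steps 3 → 4 → 8, so m(7) = 8.
  α_6 = 1: Horner steps 3 → 8 → 10, so m(1) = 10.
Codeword c = [0, 3, 0, 4, 8, 10] ∈ F_11^6.


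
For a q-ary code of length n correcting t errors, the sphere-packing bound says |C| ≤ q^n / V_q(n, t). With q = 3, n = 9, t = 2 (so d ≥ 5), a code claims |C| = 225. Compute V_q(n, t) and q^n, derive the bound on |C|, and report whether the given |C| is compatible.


V_q(n, t) = 163, q^n = 19683, Hamming bound = 120, |C| = 225 > bound (violated).

Step 1: Compute V_q(n, t) = Σ_{j=0}^2 C(n, j) (q−1)^j.
  j = 0: C(9,0)·(2)^0 = 1·1 = 1.
  j = 1: C(9,1)·(2)^1 = 9·2 = 18.
  j = 2: C(9,2)·(2)^2 = 36·4 = 144.
  V_q(n, t) = 1 + 18 + 144 = 163.
Step 2: q^n = 3^9 = 19683.
Step 3: Hamming bound ⌊q^n / V_q(n,t)⌋ = ⌊19683/163⌋ = 120.
Step 4: Compare |C| = 225 to 120: violated.
The claimed |C| lies above the Hamming bound, so no 3-ary code of length 9 with d ≥ 5 can have 225 codewords.


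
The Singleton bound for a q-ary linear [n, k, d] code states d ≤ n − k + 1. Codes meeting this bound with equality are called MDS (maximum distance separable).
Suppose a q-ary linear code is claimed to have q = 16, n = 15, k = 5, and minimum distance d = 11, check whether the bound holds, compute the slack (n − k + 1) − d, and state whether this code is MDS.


Singleton RHS = n − k + 1 = 11, slack = 0, bound satisfied, MDS.

Singleton bound: d ≤ n − k + 1.
Here n = 15, k = 5, so n − k + 1 = 11.
Given d = 11, check d ≤ 11: YES.
Slack = (n − k + 1) − d = 0.
The code is MDS (slack = 0).
Description: the claimed parameters are [15, 5, 11]_16; such a code would be MDS (meets Singleton bound).


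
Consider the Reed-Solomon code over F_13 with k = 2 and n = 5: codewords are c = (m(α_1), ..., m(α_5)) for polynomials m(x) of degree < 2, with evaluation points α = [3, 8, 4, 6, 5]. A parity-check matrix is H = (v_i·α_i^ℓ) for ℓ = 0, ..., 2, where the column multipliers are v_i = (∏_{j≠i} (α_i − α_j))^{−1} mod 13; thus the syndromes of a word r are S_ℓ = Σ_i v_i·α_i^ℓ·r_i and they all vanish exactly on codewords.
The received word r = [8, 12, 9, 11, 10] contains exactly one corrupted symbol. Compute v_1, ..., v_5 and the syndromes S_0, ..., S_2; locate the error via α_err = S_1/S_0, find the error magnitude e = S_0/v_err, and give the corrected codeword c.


S = (4, 6, 9), error at position 2, error magnitude e = 12, c = [8, 0, 9, 11, 10].

Step 1: column multipliers v_i = (∏_{j≠i}(α_i − α_j))^{−1} mod 13.
  i = 1 (α = 3): (3−8)(3−4)(3−6)(3−5) = (−5)·(−1)·(−3)·(−2) = 30 ≡ 4, so v_1 = 4^{−1} = 10 (mod 13).
  i = 2 (α = 8): (8−3)(8−4)(8−6)(8−5) = 5·4·2·3 = 120 ≡ 3, so v_2 = 3^{−1} = 9 (mod 13).
  i = 3 (α = 4): (4−3)(4−8)(4−6)(4−5) = 1·(−4)·(−2)·(−1) = −8 ≡ 5, so v_3 = 5^{−1} = 8 (mod 13).
  i = 4 (α = 6): (6−3)(6−8)(6−4)(6−5) = 3·(−2)·2·1 = −12 ≡ 1, so v_4 = 1^{−1} = 1 (mod 13).
  i = 5 (α = 5): (5−3)(5−8)(5−4)(5−6) = 2·(−3)·1·(−1) = 6 ≡ 6, so v_5 = 6^{−1} = 11 (mod 13).
  v = [10, 9, 8, 1, 11].
Step 2: syndromes of r = [8, 12, 9, 11, 10] (all sums mod 13).
  S_0 = Σ v_i r_i = 10·8 + 9·12 + 8·9 + 1·11 + 11·10 = 381 ≡ 4.
  S_1 = Σ v_i α_i r_i = 10·3·8 + 9·8·12 + 8·4·9 + 1·6·11 + 11·5·10 = 2008 ≡ 6.
  α_i^2 mod 13 = [9, 12, 3, 10, 12].
  S_2 = Σ v_i α_i^2 r_i = 10·9·8 + 9·12·12 + 8·3·9 + 1·10·11 + 11·12·10 = 3662 ≡ 9.
  S = (4, 6, 9) ≠ 0, so r is not a codeword (an error is present).
Step 3: locate the error. For a single error e at position i, S_ℓ = v_i·e·α_i^ℓ, so α_err = S_1/S_0.
  S_0^{−1} = 4^{−1} = 10 (mod 13), so α_err = 6·10 = 60 ≡ 8 = α_2. Error position i = 2.
  Consistency check: S_2/S_1 = 9·11 = 99 ≡ 8 = α_err ✓ (single-error assumption holds).
Step 4: error magnitude e = S_0/v_2 = S_0·∏_{j≠2}(α_2 − α_j) = 4·3 = 12 ≡ 12 (mod 13).
Step 5: correct position 2: c_2 = r_2 − e = 12 − 12 ≡ 0 (mod 13). Hence c = [8, 0, 9, 11, 10].
  Check: interpolating c through the α_i gives m(x) = 5 + 1·x (degree < 2) with m(α_i) = c_i for every i, so c is indeed a codeword.


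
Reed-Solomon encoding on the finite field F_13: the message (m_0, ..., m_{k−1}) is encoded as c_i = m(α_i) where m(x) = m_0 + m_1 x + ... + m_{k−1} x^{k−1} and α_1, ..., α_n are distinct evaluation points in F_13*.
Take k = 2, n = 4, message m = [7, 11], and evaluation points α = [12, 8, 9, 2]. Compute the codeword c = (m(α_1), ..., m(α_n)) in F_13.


c = [9, 4, 2, 3]

Message polynomial: m(x) = 7 + 11·x (mod 13).
For each evaluation point α_i, compute m(α_i) mod 13:
  α_1 = 12: Horner steps 11 → 9, so m(12) = 9.
  α_2 = 8: Horner steps 11 → 4, so m(8) = 4.
  α_3 = 9: Horner steps 11 → 2, so m(9) = 2.
  α_4 = 2: Horner steps 11 → 3, so m(2) = 3.
Codeword c = [9, 4, 2, 3] ∈ F_13^4.


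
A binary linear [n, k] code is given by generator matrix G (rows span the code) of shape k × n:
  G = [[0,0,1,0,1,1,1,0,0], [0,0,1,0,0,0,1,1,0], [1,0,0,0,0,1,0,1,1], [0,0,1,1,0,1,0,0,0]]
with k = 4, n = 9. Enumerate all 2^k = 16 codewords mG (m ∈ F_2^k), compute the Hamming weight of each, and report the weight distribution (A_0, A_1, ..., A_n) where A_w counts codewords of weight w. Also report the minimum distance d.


Weight distribution: A_0 = 1, A_3 = 5, A_4 = 5, A_5 = 2, A_6 = 2, A_7 = 1. Minimum distance d = 3.

Enumerate all 2^4 = 16 messages m ∈ F_2^4.
For each, compute codeword c = mG in F_2^9, then tally its weight.
  m = 0000 → c = 000000000, weight = 0.
  m = 1000 → c = 001011100, weight = 4.
  m = 0100 → c = 001000110, weight = 3.
  m = 1100 → c = 000011010, weight = 3.
  m = 0010 → c = 100001011, weight = 4.
  m = 1010 → c = 101010111, weight = 6.
  m = 0110 → c = 101001101, weight = 5.
  m = 1110 → c = 100010001, weight = 3.
  m = 0001 → c = 001101000, weight = 3.
  m = 1001 → c = 000110100, weight = 3.
  m = 0101 → c = 000101110, weight = 4.
  m = 1101 → c = 001110010, weight = 4.
  m = 0011 → c = 101100011, weight = 5.
  m = 1011 → c = 100111111, weight = 7.
  m = 0111 → c = 100100101, weight = 4.
  m = 1111 → c = 101111001, weight = 6.
Tally weights:
  weight 0: 1 codewords.
  weight 3: 5 codewords.
  weight 4: 5 codewords.
  weight 5: 2 codewords.
  weight 6: 2 codewords.
  weight 7: 1 codewords.
Minimum distance d = smallest w > 0 with A_w > 0 = 3.
Sanity: Σ A_w = 16 = 2^4 = 16 ✓.


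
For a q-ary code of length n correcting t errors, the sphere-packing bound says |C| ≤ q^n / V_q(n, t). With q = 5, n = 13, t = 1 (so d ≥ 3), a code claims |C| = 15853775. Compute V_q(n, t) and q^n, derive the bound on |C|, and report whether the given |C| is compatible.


V_q(n, t) = 53, q^n = 1220703125, Hamming bound = 23032134, |C| = 15853775 ≤ bound (satisfied).

Step 1: Compute V_q(n, t) = Σ_{j=0}^1 C(n, j) (q−1)^j.
  j = 0: C(13,0)·(4)^0 = 1·1 = 1.
  j = 1: C(13,1)·(4)^1 = 13·4 = 52.
  V_q(n, t) = 1 + 52 = 53.
Step 2: q^n = 5^13 = 1220703125.
Step 3: Hamming bound ⌊q^n / V_q(n,t)⌋ = ⌊1220703125/53⌋ = 23032134.
Step 4: Compare |C| = 15853775 to 23032134: satisfied.
The claimed |C| lies below the Hamming bound.


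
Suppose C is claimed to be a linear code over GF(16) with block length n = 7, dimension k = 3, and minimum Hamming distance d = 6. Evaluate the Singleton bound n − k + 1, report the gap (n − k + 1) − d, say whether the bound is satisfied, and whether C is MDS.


Singleton RHS = n − k + 1 = 5, slack = -1, bound violated (no such code; not MDS).

Singleton bound: d ≤ n − k + 1.
Here n = 7, k = 3, so n − k + 1 = 5.
Given d = 6, check d ≤ 5: NO.
Slack = (n − k + 1) − d = -1.
The slack is negative: d = 6 exceeds n − k + 1 = 5 by 1, so the Singleton bound is violated and no linear [7, 3, 6]_16 code can exist. In particular it is not MDS (MDS requires d = n − k + 1 exactly).
Description: the claimed parameters are [7, 3, 6]_16; such a code would be impossible (violates the Singleton bound).


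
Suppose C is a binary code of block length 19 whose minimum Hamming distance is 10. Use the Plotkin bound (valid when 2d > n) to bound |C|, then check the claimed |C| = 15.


Plotkin bound M ≤ 20; given |C| = 15 ≤ bound (satisfied).

Check applicability: 2d = 20, n = 19.
2d − n = 1 > 0, so Plotkin applies.
Compute d/(2d−n) = 10/1 ≈ 10.0000.
⌊d/(2d−n)⌋ = 10.
Plotkin bound: M ≤ 2·10 = 20.
Given |C| = 15, check: satisfied.
This |C| is below the Plotkin bound.


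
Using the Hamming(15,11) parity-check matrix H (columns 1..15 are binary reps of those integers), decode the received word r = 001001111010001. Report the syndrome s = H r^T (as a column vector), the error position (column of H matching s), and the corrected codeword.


s = (0, 1, 1, 1)^T, error position = 7, corrected codeword c = 001001011010001

Compute s = H r^T mod 2 one row at a time:
  s_1 = 1 + 1 + 0 + 1 + 0 + 0 + 0 + 1 = 4 ≡ 0 (mod 2).
  s_2 = 0 + 0 + 1 + 1 + 0 + 0 + 0 + 1 = 3 ≡ 1 (mod 2).
  s_3 = 0 + 1 + 1 + 1 + 0 + 1 + 0 + 1 = 5 ≡ 1 (mod 2).
  s_4 = 0 + 1 + 0 + 1 + 1 + 1 + 0 + 1 = 5 ≡ 1 (mod 2).
s = (0, 1, 1, 1)^T — this equals column 7 of H (binary 0111), so error is at position 7.
Correct: flip bit 7 of r = 001001111010001 to get c = 001001011010001.


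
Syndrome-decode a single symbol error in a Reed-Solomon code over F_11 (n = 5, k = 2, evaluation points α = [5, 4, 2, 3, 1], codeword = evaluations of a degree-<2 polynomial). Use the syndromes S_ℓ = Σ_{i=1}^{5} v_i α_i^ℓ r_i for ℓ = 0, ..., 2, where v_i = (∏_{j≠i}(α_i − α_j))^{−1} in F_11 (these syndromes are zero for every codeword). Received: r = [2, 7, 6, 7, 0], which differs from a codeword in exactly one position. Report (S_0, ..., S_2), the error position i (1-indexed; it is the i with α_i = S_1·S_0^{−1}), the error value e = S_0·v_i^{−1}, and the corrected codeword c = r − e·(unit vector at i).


S = (7, 10, 8), error at position 4, error magnitude e = 6, c = [2, 7, 6, 1, 0].

Step 1: column multipliers v_i = (∏_{j≠i}(α_i − α_j))^{−1} mod 11.
  i = 1 (α = 5): (5−4)(5−2)(5−3)(5−1) = 1·3·2·4 = 24 ≡ 2, so v_1 = 2^{−1} = 6 (mod 11).
  i = 2 (α = 4): (4−5)(4−2)(4−3)(4−1) = (−1)·2·1·3 = −6 ≡ 5, so v_2 = 5^{−1} = 9 (mod 11).
  i = 3 (α = 2): (2−5)(2−4)(2−3)(2−1) = (−3)·(−2)·(−1)·1 = −6 ≡ 5, so v_3 = 5^{−1} = 9 (mod 11).
  i = 4 (α = 3): (3−5)(3−4)(3−2)(3−1) = (−2)·(−1)·1·2 = 4 ≡ 4, so v_4 = 4^{−1} = 3 (mod 11).
  i = 5 (α = 1): (1−5)(1−4)(1−2)(1−3) = (−4)·(−3)·(−1)·(−2) = 24 ≡ 2, so v_5 = 2^{−1} = 6 (mod 11).
  v = [6, 9, 9, 3, 6].
Step 2: syndromes of r = [2, 7, 6, 7, 0] (all sums mod 11).
  S_0 = Σ v_i r_i = 6·2 + 9·7 + 9·6 + 3·7 + 6·0 = 150 ≡ 7.
  S_1 = Σ v_i α_i r_i = 6·5·2 + 9·4·7 + 9·2·6 + 3·3·7 + 6·1·0 = 483 ≡ 10.
  α_i^2 mod 11 = [3, 5, 4, 9, 1].
  S_2 = Σ v_i α_i^2 r_i = 6·3·2 + 9·5·7 + 9·4·6 + 3·9·7 + 6·1·0 = 756 ≡ 8.
  S = (7, 10, 8) ≠ 0, so r is not a codeword (an error is present).
Step 3: locate the error. For a single error e at position i, S_ℓ = v_i·e·α_i^ℓ, so α_err = S_1/S_0.
  S_0^{−1} = 7^{−1} = 8 (mod 11), so α_err = 10·8 = 80 ≡ 3 = α_4. Error position i = 4.
  Consistency check: S_2/S_1 = 8·10 = 80 ≡ 3 = α_err ✓ (single-error assumption holds).
Step 4: error magnitude e = S_0/v_4 = S_0·∏_{j≠4}(α_4 − α_j) = 7·4 = 28 ≡ 6 (mod 11).
Step 5: correct position 4: c_4 = r_4 − e = 7 − 6 ≡ 1 (mod 11). Hence c = [2, 7, 6, 1, 0].
  Check: interpolating c through the α_i gives m(x) = 5 + 6·x (degree < 2) with m(α_i) = c_i for every i, so c is indeed a codeword.


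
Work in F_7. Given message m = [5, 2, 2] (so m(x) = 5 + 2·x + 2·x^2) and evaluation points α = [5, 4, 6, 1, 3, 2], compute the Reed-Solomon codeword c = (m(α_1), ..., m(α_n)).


c = [2, 3, 5, 2, 1, 3]

Message polynomial: m(x) = 5 + 2·x + 2·x^2 (mod 7).
For each evaluation point α_i, compute m(α_i) mod 7:
  α_1 = 5: Horner steps 2 → 5 → 2, so m(5) = 2.
  α_2 = 4: Horner steps 2 → 3 → 3, so m(4) = 3.
  α_3 = 6: Horner steps 2 → 0 → 5, so m(6) = 5.
  α_4 = 1: Horner steps 2 → 4 → 2, so m(1) = 2.
  α_5 = 3: Horner steps 2 → 1 → 1, so m(3) = 1.
  α_6 = 2: Horner steps 2 → 6 → 3, so m(2) = 3.
Codeword c = [2, 3, 5, 2, 1, 3] ∈ F_7^6.


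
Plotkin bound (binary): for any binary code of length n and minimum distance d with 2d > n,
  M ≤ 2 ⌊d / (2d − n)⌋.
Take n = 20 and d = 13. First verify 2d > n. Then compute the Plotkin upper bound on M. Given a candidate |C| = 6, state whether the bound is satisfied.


Plotkin bound M ≤ 4; given |C| = 6 > bound (violated).

Check applicability: 2d = 26, n = 20.
2d − n = 6 > 0, so Plotkin applies.
Compute d/(2d−n) = 13/6 ≈ 2.1667.
⌊d/(2d−n)⌋ = 2.
Plotkin bound: M ≤ 2·2 = 4.
Given |C| = 6, check: VIOLATED.
This |C| is above the Plotkin bound, so no binary code with n = 20, d = 13 and 6 codewords exists.


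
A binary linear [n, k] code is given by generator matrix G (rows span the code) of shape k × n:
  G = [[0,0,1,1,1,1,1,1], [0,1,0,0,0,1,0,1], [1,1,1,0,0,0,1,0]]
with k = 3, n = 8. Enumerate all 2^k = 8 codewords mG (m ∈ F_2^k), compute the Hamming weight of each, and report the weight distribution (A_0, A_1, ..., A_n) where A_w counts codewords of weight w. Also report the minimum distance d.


Weight distribution: A_0 = 1, A_3 = 2, A_4 = 1, A_5 = 2, A_6 = 2. Minimum distance d = 3.

Enumerate all 2^3 = 8 messages m ∈ F_2^3.
For each, compute codeword c = mG in F_2^8, then tally its weight.
  m = 000 → c = 00000000, weight = 0.
  m = 100 → c = 00111111, weight = 6.
  m = 010 → c = 01000101, weight = 3.
  m = 110 → c = 01111010, weight = 5.
  m = 001 → c = 11100010, weight = 4.
  m = 101 → c = 11011101, weight = 6.
  m = 011 → c = 10100111, weight = 5.
  m = 111 → c = 10011000, weight = 3.
Tally weights:
  weight 0: 1 codewords.
  weight 3: 2 codewords.
  weight 4: 1 codewords.
  weight 5: 2 codewords.
  weight 6: 2 codewords.
Minimum distance d = smallest w > 0 with A_w > 0 = 3.
Sanity: Σ A_w = 8 = 2^3 = 8 ✓.


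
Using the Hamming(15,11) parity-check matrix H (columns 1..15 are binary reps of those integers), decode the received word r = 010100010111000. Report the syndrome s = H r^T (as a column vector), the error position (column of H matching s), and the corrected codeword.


s = (0, 0, 1, 1)^T, error position = 3, corrected codeword c = 011100010111000

Compute s = H r^T mod 2 one row at a time:
  s_1 = 1 + 0 + 1 + 1 + 1 + 0 + 0 + 0 = 4 ≡ 0 (mod 2).
  s_2 = 1 + 0 + 0 + 0 + 1 + 0 + 0 + 0 = 2 ≡ 0 (mod 2).
  s_3 = 1 + 0 + 0 + 0 + 1 + 1 + 0 + 0 = 3 ≡ 1 (mod 2).
  s_4 = 0 + 0 + 0 + 0 + 0 + 1 + 0 + 0 = 1 ≡ 1 (mod 2).
s = (0, 0, 1, 1)^T — this equals column 3 of H (binary 0011), so error is at position 3.
Correct: flip bit 3 of r = 010100010111000 to get c = 011100010111000.


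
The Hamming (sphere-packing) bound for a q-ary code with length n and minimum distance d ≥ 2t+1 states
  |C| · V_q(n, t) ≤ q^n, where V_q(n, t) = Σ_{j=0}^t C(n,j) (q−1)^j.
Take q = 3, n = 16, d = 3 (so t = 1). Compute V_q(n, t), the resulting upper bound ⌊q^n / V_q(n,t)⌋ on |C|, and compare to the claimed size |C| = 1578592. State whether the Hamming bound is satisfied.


V_q(n, t) = 33, q^n = 43046721, Hamming bound = 1304446, |C| = 1578592 > bound (violated).

Step 1: Compute V_q(n, t) = Σ_{j=0}^1 C(n, j) (q−1)^j.
  j = 0: C(16,0)·(2)^0 = 1·1 = 1.
  j = 1: C(16,1)·(2)^1 = 16·2 = 32.
  V_q(n, t) = 1 + 32 = 33.
Step 2: q^n = 3^16 = 43046721.
Step 3: Hamming bound ⌊q^n / V_q(n,t)⌋ = ⌊43046721/33⌋ = 1304446.
Step 4: Compare |C| = 1578592 to 1304446: violated.
The claimed |C| lies above the Hamming bound, so no 3-ary code of length 16 with d ≥ 3 can have 1578592 codewords.


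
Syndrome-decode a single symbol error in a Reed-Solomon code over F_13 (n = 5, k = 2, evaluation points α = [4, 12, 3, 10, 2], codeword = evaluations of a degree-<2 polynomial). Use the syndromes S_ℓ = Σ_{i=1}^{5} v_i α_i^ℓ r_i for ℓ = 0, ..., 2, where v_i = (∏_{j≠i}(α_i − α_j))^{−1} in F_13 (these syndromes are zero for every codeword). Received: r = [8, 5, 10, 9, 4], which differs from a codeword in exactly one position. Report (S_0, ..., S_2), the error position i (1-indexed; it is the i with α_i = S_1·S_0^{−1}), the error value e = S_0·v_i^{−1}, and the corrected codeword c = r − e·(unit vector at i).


S = (11, 9, 5), error at position 5, error magnitude e = 5, c = [8, 5, 10, 9, 12].

Step 1: column multipliers v_i = (∏_{j≠i}(α_i − α_j))^{−1} mod 13.
  i = 1 (α = 4): (4−12)(4−3)(4−10)(4−2) = (−8)·1·(−6)·2 = 96 ≡ 5, so v_1 = 5^{−1} = 8 (mod 13).
  i = 2 (α = 12): (12−4)(12−3)(12−10)(12−2) = 8·9·2·10 = 1440 ≡ 10, so v_2 = 10^{−1} = 4 (mod 13).
  i = 3 (α = 3): (3−4)(3−12)(3−10)(3−2) = (−1)·(−9)·(−7)·1 = −63 ≡ 2, so v_3 = 2^{−1} = 7 (mod 13).
  i = 4 (α = 10): (10−4)(10−12)(10−3)(10−2) = 6·(−2)·7·8 = −672 ≡ 4, so v_4 = 4^{−1} = 10 (mod 13).
  i = 5 (α = 2): (2−4)(2−12)(2−3)(2−10) = (−2)·(−10)·(−1)·(−8) = 160 ≡ 4, so v_5 = 4^{−1} = 10 (mod 13).
  v = [8, 4, 7, 10, 10].
Step 2: syndromes of r = [8, 5, 10, 9, 4] (all sums mod 13).
  S_0 = Σ v_i r_i = 8·8 + 4·5 + 7·10 + 10·9 + 10·4 = 284 ≡ 11.
  S_1 = Σ v_i α_i r_i = 8·4·8 + 4·12·5 + 7·3·10 + 10·10·9 + 10·2·4 = 1686 ≡ 9.
  α_i^2 mod 13 = [3, 1, 9, 9, 4].
  S_2 = Σ v_i α_i^2 r_i = 8·3·8 + 4·1·5 + 7·9·10 + 10·9·9 + 10·4·4 = 1812 ≡ 5.
  S = (11, 9, 5) ≠ 0, so r is not a codeword (an error is present).
Step 3: locate the error. For a single error e at position i, S_ℓ = v_i·e·α_i^ℓ, so α_err = S_1/S_0.
  S_0^{−1} = 11^{−1} = 6 (mod 13), so α_err = 9·6 = 54 ≡ 2 = α_5. Error position i = 5.
  Consistency check: S_2/S_1 = 5·3 = 15 ≡ 2 = α_err ✓ (single-error assumption holds).
Step 4: error magnitude e = S_0/v_5 = S_0·∏_{j≠5}(α_5 − α_j) = 11·4 = 44 ≡ 5 (mod 13).
Step 5: correct position 5: c_5 = r_5 − e = 4 − 5 ≡ 12 (mod 13). Hence c = [8, 5, 10, 9, 12].
  Check: interpolating c through the α_i gives m(x) = 3 + 11·x (degree < 2) with m(α_i) = c_i for every i, so c is indeed a codeword.


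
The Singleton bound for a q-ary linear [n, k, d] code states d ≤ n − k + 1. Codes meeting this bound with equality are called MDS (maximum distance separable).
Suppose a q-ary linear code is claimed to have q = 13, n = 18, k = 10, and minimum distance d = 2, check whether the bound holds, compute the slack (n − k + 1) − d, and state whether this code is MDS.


Singleton RHS = n − k + 1 = 9, slack = 7, bound satisfied, not MDS.

Singleton bound: d ≤ n − k + 1.
Here n = 18, k = 10, so n − k + 1 = 9.
Given d = 2, check d ≤ 9: YES.
Slack = (n − k + 1) − d = 7.
The code is NOT MDS (slack = 7 > 0).
Description: the claimed parameters are [18, 10, 2]_13; such a code would be non-MDS.


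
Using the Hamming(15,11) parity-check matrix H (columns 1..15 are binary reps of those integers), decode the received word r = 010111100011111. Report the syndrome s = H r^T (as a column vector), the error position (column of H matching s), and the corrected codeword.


s = (1, 0, 0, 1)^T, error position = 9, corrected codeword c = 010111101011111

Compute s = H r^T mod 2 one row at a time:
  s_1 = 0 + 0 + 0 + 1 + 1 + 1 + 1 + 1 = 5 ≡ 1 (mod 2).
  s_2 = 1 + 1 + 1 + 1 + 1 + 1 + 1 + 1 = 8 ≡ 0 (mod 2).
  s_3 = 1 + 0 + 1 + 1 + 0 + 1 + 1 + 1 = 6 ≡ 0 (mod 2).
  s_4 = 0 + 0 + 1 + 1 + 0 + 1 + 1 + 1 = 5 ≡ 1 (mod 2).
s = (1, 0, 0, 1)^T — this equals column 9 of H (binary 1001), so error is at position 9.
Correct: flip bit 9 of r = 010111100011111 to get c = 010111101011111.


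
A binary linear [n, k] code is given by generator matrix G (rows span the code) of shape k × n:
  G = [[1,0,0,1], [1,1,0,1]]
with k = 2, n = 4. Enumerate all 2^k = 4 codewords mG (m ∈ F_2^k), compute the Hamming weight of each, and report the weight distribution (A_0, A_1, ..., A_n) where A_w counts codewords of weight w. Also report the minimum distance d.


Weight distribution: A_0 = 1, A_1 = 1, A_2 = 1, A_3 = 1. Minimum distance d = 1.

Enumerate all 2^2 = 4 messages m ∈ F_2^2.
For each, compute codeword c = mG in F_2^4, then tally its weight.
  m = 00 → c = 0000, weight = 0.
  m = 10 → c = 1001, weight = 2.
  m = 01 → c = 1101, weight = 3.
  m = 11 → c = 0100, weight = 1.
Tally weights:
  weight 0: 1 codewords.
  weight 1: 1 codewords.
  weight 2: 1 codewords.
  weight 3: 1 codewords.
Minimum distance d = smallest w > 0 with A_w > 0 = 1.
Sanity: Σ A_w = 4 = 2^2 = 4 ✓.


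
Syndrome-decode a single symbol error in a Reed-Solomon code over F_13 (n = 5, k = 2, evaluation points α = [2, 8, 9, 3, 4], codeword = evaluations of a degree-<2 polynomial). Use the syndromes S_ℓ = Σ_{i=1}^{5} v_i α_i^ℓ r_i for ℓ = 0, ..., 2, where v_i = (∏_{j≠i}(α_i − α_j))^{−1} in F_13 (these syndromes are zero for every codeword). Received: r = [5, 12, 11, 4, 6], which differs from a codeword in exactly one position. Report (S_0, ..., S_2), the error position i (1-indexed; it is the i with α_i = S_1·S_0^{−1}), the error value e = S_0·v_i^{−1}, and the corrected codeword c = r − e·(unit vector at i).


S = (3, 12, 9), error at position 5, error magnitude e = 3, c = [5, 12, 11, 4, 3].

Step 1: column multipliers v_i = (∏_{j≠i}(α_i − α_j))^{−1} mod 13.
  i = 1 (α = 2): (2−8)(2−9)(2−3)(2−4) = (−6)·(−7)·(−1)·(−2) = 84 ≡ 6, so v_1 = 6^{−1} = 11 (mod 13).
  i = 2 (α = 8): (8−2)(8−9)(8−3)(8−4) = 6·(−1)·5·4 = −120 ≡ 10, so v_2 = 10^{−1} = 4 (mod 13).
  i = 3 (α = 9): (9−2)(9−8)(9−3)(9−4) = 7·1·6·5 = 210 ≡ 2, so v_3 = 2^{−1} = 7 (mod 13).
  i = 4 (α = 3): (3−2)(3−8)(3−9)(3−4) = 1·(−5)·(−6)·(−1) = −30 ≡ 9, so v_4 = 9^{−1} = 3 (mod 13).
  i = 5 (α = 4): (4−2)(4−8)(4−9)(4−3) = 2·(−4)·(−5)·1 = 40 ≡ 1, so v_5 = 1^{−1} = 1 (mod 13).
  v = [11, 4, 7, 3, 1].
Step 2: syndromes of r = [5, 12, 11, 4, 6] (all sums mod 13).
  S_0 = Σ v_i r_i = 11·5 + 4·12 + 7·11 + 3·4 + 1·6 = 198 ≡ 3.
  S_1 = Σ v_i α_i r_i = 11·2·5 + 4·8·12 + 7·9·11 + 3·3·4 + 1·4·6 = 1247 ≡ 12.
  α_i^2 mod 13 = [4, 12, 3, 9, 3].
  S_2 = Σ v_i α_i^2 r_i = 11·4·5 + 4·12·12 + 7·3·11 + 3·9·4 + 1·3·6 = 1153 ≡ 9.
  S = (3, 12, 9) ≠ 0, so r is not a codeword (an error is present).
Step 3: locate the error. For a single error e at position i, S_ℓ = v_i·e·α_i^ℓ, so α_err = S_1/S_0.
  S_0^{−1} = 3^{−1} = 9 (mod 13), so α_err = 12·9 = 108 ≡ 4 = α_5. Error position i = 5.
  Consistency check: S_2/S_1 = 9·12 = 108 ≡ 4 = α_err ✓ (single-error assumption holds).
Step 4: error magnitude e = S_0/v_5 = S_0·∏_{j≠5}(α_5 − α_j) = 3·1 = 3 ≡ 3 (mod 13).
Step 5: correct position 5: c_5 = r_5 − e = 6 − 3 ≡ 3 (mod 13). Hence c = [5, 12, 11, 4, 3].
  Check: interpolating c through the α_i gives m(x) = 7 + 12·x (degree < 2) with m(α_i) = c_i for every i, so c is indeed a codeword.


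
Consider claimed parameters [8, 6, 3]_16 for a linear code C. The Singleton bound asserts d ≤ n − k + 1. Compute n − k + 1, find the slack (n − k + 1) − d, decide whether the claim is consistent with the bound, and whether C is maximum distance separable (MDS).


Singleton RHS = n − k + 1 = 3, slack = 0, bound satisfied, MDS.

Singleton bound: d ≤ n − k + 1.
Here n = 8, k = 6, so n − k + 1 = 3.
Given d = 3, check d ≤ 3: YES.
Slack = (n − k + 1) − d = 0.
The code is MDS (slack = 0).
Description: the claimed parameters are [8, 6, 3]_16; such a code would be MDS (meets Singleton bound).


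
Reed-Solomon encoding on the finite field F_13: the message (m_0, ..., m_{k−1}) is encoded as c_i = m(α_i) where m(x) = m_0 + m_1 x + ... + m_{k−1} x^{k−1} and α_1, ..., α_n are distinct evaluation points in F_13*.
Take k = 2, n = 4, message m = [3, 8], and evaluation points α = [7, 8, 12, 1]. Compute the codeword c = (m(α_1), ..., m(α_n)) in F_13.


c = [7, 2, 8, 11]

Message polynomial: m(x) = 3 + 8·x (mod 13).
For each evaluation point α_i, compute m(α_i) mod 13:
  α_1 = 7: Horner steps 8 → 7, so m(7) = 7.
  α_2 = 8: Horner steps 8 → 2, so m(8) = 2.
  α_3 = 12: Horner steps 8 → 8, so m(12) = 8.
  α_4 = 1: Horner steps 8 → 11, so m(1) = 11.
Codeword c = [7, 2, 8, 11] ∈ F_13^4.


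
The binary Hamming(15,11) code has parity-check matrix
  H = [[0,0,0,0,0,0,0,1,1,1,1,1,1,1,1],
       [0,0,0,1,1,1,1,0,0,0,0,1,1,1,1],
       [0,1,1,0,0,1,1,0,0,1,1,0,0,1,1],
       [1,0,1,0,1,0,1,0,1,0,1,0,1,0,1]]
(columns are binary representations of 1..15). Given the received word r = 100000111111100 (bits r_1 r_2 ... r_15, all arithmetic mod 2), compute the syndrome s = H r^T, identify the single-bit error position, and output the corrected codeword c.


s = (0, 1, 1, 1)^T, error position = 7, corrected codeword c = 100000011111100

Compute s = H r^T mod 2 one row at a time:
  s_1 = 1 + 1 + 1 + 1 + 1 + 1 + 0 + 0 = 6 ≡ 0 (mod 2).
  s_2 = 0 + 0 + 0 + 1 + 1 + 1 + 0 + 0 = 3 ≡ 1 (mod 2).
  s_3 = 0 + 0 + 0 + 1 + 1 + 1 + 0 + 0 = 3 ≡ 1 (mod 2).
  s_4 = 1 + 0 + 0 + 1 + 1 + 1 + 1 + 0 = 5 ≡ 1 (mod 2).
s = (0, 1, 1, 1)^T — this equals column 7 of H (binary 0111), so error is at position 7.
Correct: flip bit 7 of r = 100000111111100 to get c = 100000011111100.


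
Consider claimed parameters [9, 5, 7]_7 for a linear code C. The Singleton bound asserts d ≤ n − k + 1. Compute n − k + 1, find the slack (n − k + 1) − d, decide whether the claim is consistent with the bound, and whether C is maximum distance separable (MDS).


Singleton RHS = n − k + 1 = 5, slack = -2, bound violated (no such code; not MDS).

Singleton bound: d ≤ n − k + 1.
Here n = 9, k = 5, so n − k + 1 = 5.
Given d = 7, check d ≤ 5: NO.
Slack = (n − k + 1) − d = -2.
The slack is negative: d = 7 exceeds n − k + 1 = 5 by 2, so the Singleton bound is violated and no linear [9, 5, 7]_7 code can exist. In particular it is not MDS (MDS requires d = n − k + 1 exactly).
Description: the claimed parameters are [9, 5, 7]_7; such a code would be impossible (violates the Singleton bound).


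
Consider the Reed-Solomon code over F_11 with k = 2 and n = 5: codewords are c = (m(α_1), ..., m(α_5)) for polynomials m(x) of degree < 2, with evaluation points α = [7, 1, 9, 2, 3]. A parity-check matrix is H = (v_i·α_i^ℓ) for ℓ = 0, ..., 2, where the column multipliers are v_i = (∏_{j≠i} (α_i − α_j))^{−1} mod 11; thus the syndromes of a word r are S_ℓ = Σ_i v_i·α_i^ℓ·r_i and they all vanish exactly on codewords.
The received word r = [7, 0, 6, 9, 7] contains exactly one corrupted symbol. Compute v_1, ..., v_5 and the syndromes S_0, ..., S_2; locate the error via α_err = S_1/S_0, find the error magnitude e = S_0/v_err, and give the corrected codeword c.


S = (4, 6, 9), error at position 1, error magnitude e = 8, c = [10, 0, 6, 9, 7].

Step 1: column multipliers v_i = (∏_{j≠i}(α_i − α_j))^{−1} mod 11.
  i = 1 (α = 7): (7−1)(7−9)(7−2)(7−3) = 6·(−2)·5·4 = −240 ≡ 2, so v_1 = 2^{−1} = 6 (mod 11).
  i = 2 (α = 1): (1−7)(1−9)(1−2)(1−3) = (−6)·(−8)·(−1)·(−2) = 96 ≡ 8, so v_2 = 8^{−1} = 7 (mod 11).
  i = 3 (α = 9): (9−7)(9−1)(9−2)(9−3) = 2·8·7·6 = 672 ≡ 1, so v_3 = 1^{−1} = 1 (mod 11).
  i = 4 (α = 2): (2−7)(2−1)(2−9)(2−3) = (−5)·1·(−7)·(−1) = −35 ≡ 9, so v_4 = 9^{−1} = 5 (mod 11).
  i = 5 (α = 3): (3−7)(3−1)(3−9)(3−2) = (−4)·2·(−6)·1 = 48 ≡ 4, so v_5 = 4^{−1} = 3 (mod 11).
  v = [6, 7, 1, 5, 3].
Step 2: syndromes of r = [7, 0, 6, 9, 7] (all sums mod 11).
  S_0 = Σ v_i r_i = 6·7 + 7·0 + 1·6 + 5·9 + 3·7 = 114 ≡ 4.
  S_1 = Σ v_i α_i r_i = 6·7·7 + 7·1·0 + 1·9·6 + 5·2·9 + 3·3·7 = 501 ≡ 6.
  α_i^2 mod 11 = [5, 1, 4, 4, 9].
  S_2 = Σ v_i α_i^2 r_i = 6·5·7 + 7·1·0 + 1·4·6 + 5·4·9 + 3·9·7 = 603 ≡ 9.
  S = (4, 6, 9) ≠ 0, so r is not a codeword (an error is present).
Step 3: locate the error. For a single error e at position i, S_ℓ = v_i·e·α_i^ℓ, so α_err = S_1/S_0.
  S_0^{−1} = 4^{−1} = 3 (mod 11), so α_err = 6·3 = 18 ≡ 7 = α_1. Error position i = 1.
  Consistency check: S_2/S_1 = 9·2 = 18 ≡ 7 = α_err ✓ (single-error assumption holds).
Step 4: error magnitude e = S_0/v_1 = S_0·∏_{j≠1}(α_1 − α_j) = 4·2 = 8 ≡ 8 (mod 11).
Step 5: correct position 1: c_1 = r_1 − e = 7 − 8 ≡ 10 (mod 11). Hence c = [10, 0, 6, 9, 7].
  Check: interpolating c through the α_i gives m(x) = 2 + 9·x (degree < 2) with m(α_i) = c_i for every i, so c is indeed a codeword.


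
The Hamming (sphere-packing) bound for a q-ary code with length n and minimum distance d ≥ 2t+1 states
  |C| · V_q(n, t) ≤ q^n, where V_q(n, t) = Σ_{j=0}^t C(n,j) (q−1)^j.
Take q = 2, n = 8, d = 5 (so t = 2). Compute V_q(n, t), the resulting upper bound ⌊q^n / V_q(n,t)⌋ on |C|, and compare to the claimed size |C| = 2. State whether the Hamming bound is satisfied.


V_q(n, t) = 37, q^n = 256, Hamming bound = 6, |C| = 2 ≤ bound (satisfied).

Step 1: Compute V_q(n, t) = Σ_{j=0}^2 C(n, j) (q−1)^j.
  j = 0: C(8,0)·(1)^0 = 1·1 = 1.
  j = 1: C(8,1)·(1)^1 = 8·1 = 8.
  j = 2: C(8,2)·(1)^2 = 28·1 = 28.
  V_q(n, t) = 1 + 8 + 28 = 37.
Step 2: q^n = 2^8 = 256.
Step 3: Hamming bound ⌊q^n / V_q(n,t)⌋ = ⌊256/37⌋ = 6.
Step 4: Compare |C| = 2 to 6: satisfied.
The claimed |C| lies below the Hamming bound.


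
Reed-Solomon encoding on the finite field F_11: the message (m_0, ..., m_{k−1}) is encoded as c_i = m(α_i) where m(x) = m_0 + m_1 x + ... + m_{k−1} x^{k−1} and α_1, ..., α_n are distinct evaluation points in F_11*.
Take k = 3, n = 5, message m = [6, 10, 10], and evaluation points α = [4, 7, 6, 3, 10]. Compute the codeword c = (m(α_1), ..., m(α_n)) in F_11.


c = [8, 5, 8, 5, 6]

Message polynomial: m(x) = 6 + 10·x + 10·x^2 (mod 11).
For each evaluation point α_i, compute m(α_i) mod 11:
  α_1 = 4: Horner steps 10 → 6 → 8, so m(4) = 8.
  α_2 = 7: Horner steps 10 → 3 → 5, so m(7) = 5.
  α_3 = 6: Horner steps 10 → 4 → 8, so m(6) = 8.
  α_4 = 3: Horner steps 10 → 7 → 5, so m(3) = 5.
  α_5 = 10: Horner steps 10 → 0 → 6, so m(10) = 6.
Codeword c = [8, 5, 8, 5, 6] ∈ F_11^5.


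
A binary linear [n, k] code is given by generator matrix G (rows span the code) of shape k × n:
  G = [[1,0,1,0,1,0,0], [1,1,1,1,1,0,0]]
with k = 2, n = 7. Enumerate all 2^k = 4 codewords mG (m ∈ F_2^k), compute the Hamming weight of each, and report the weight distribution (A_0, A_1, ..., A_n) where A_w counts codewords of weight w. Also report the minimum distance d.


Weight distribution: A_0 = 1, A_2 = 1, A_3 = 1, A_5 = 1. Minimum distance d = 2.

Enumerate all 2^2 = 4 messages m ∈ F_2^2.
For each, compute codeword c = mG in F_2^7, then tally its weight.
  m = 00 → c = 0000000, weight = 0.
  m = 10 → c = 1010100, weight = 3.
  m = 01 → c = 1111100, weight = 5.
  m = 11 → c = 0101000, weight = 2.
Tally weights:
  weight 0: 1 codewords.
  weight 2: 1 codewords.
  weight 3: 1 codewords.
  weight 5: 1 codewords.
Minimum distance d = smallest w > 0 with A_w > 0 = 2.
Sanity: Σ A_w = 4 = 2^2 = 4 ✓.


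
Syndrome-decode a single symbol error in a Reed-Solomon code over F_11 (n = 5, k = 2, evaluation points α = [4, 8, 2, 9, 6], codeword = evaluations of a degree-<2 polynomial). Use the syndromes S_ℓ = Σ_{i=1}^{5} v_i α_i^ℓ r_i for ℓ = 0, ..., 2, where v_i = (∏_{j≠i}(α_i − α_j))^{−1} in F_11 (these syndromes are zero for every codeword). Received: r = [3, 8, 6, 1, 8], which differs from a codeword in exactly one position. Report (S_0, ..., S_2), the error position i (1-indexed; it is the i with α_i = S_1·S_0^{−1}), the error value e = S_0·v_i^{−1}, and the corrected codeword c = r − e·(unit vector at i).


S = (2, 1, 6), error at position 5, error magnitude e = 8, c = [3, 8, 6, 1, 0].

Step 1: column multipliers v_i = (∏_{j≠i}(α_i − α_j))^{−1} mod 11.
  i = 1 (α = 4): (4−8)(4−2)(4−9)(4−6) = (−4)·2·(−5)·(−2) = −80 ≡ 8, so v_1 = 8^{−1} = 7 (mod 11).
  i = 2 (α = 8): (8−4)(8−2)(8−9)(8−6) = 4·6·(−1)·2 = −48 ≡ 7, so v_2 = 7^{−1} = 8 (mod 11).
  i = 3 (α = 2): (2−4)(2−8)(2−9)(2−6) = (−2)·(−6)·(−7)·(−4) = 336 ≡ 6, so v_3 = 6^{−1} = 2 (mod 11).
  i = 4 (α = 9): (9−4)(9−8)(9−2)(9−6) = 5·1·7·3 = 105 ≡ 6, so v_4 = 6^{−1} = 2 (mod 11).
  i = 5 (α = 6): (6−4)(6−8)(6−2)(6−9) = 2·(−2)·4·(−3) = 48 ≡ 4, so v_5 = 4^{−1} = 3 (mod 11).
  v = [7, 8, 2, 2, 3].
Step 2: syndromes of r = [3, 8, 6, 1, 8] (all sums mod 11).
  S_0 = Σ v_i r_i = 7·3 + 8·8 + 2·6 + 2·1 + 3·8 = 123 ≡ 2.
  S_1 = Σ v_i α_i r_i = 7·4·3 + 8·8·8 + 2·2·6 + 2·9·1 + 3·6·8 = 782 ≡ 1.
  α_i^2 mod 11 = [5, 9, 4, 4, 3].
  S_2 = Σ v_i α_i^2 r_i = 7·5·3 + 8·9·8 + 2·4·6 + 2·4·1 + 3·3·8 = 809 ≡ 6.
  S = (2, 1, 6) ≠ 0, so r is not a codeword (an error is present).
Step 3: locate the error. For a single error e at position i, S_ℓ = v_i·e·α_i^ℓ, so α_err = S_1/S_0.
  S_0^{−1} = 2^{−1} = 6 (mod 11), so α_err = 1·6 = 6 ≡ 6 = α_5. Error position i = 5.
  Consistency check: S_2/S_1 = 6·1 = 6 ≡ 6 = α_err ✓ (single-error assumption holds).
Step 4: error magnitude e = S_0/v_5 = S_0·∏_{j≠5}(α_5 − α_j) = 2·4 = 8 ≡ 8 (mod 11).
Step 5: correct position 5: c_5 = r_5 − e = 8 − 8 ≡ 0 (mod 11). Hence c = [3, 8, 6, 1, 0].
  Check: interpolating c through the α_i gives m(x) = 9 + 4·x (degree < 2) with m(α_i) = c_i for every i, so c is indeed a codeword.
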